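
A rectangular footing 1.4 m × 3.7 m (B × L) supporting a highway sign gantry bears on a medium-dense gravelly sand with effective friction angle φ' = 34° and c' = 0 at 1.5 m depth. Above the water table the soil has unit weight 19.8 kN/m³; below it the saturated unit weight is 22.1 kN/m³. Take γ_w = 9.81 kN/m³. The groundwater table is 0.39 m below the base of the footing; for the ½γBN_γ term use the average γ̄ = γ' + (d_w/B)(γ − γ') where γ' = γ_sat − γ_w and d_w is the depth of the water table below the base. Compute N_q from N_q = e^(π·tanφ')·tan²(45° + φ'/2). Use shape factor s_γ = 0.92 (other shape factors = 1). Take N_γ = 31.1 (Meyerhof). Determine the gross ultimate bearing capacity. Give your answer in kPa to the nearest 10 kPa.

q_ult ≈ 1160 kPa

tan34° = 0.6745, so N_q = e^(π×0.6745)·tan²(62°) = 8.323 × 3.537 = 29.44.
Effective surcharge at the founding depth q = γ·D_f = 19.8 × 1.5 = 29.7 kPa.
With d_w = 0.39 m < B, γ̄ = 12.29 + (0.39/1.4) × (19.8 − 12.29) = 14.382 kN/m³.
q_ult = q·N_q + 0.5·γ·B·N_γ·s_γ
     = 29.7 × 29.44 + 0.5 × 14.382 × 1.4 × 31.1 × 0.92
     = 874.36 + 288.05 = 1162.4 kPa.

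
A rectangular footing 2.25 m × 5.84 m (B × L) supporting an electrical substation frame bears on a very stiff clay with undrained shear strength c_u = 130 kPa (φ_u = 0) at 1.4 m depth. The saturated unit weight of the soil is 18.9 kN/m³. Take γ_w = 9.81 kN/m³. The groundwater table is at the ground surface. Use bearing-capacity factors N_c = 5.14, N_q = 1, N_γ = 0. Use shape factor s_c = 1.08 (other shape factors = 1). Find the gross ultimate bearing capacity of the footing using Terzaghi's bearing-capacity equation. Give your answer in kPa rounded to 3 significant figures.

With the water table at the surface the whole profile is submerged: γ' = 18.9 − 9.81 = 9.09 kN/m³, so q = γ'·D_f = 12.726 kPa.
q_ult = c·N_c·s_c + q·N_q
     = 130 × 5.14 × 1.08 + 12.726 × 1
     = 721.66 + 12.726 = 734.38 kPa.

q_ult ≈ 734 kPa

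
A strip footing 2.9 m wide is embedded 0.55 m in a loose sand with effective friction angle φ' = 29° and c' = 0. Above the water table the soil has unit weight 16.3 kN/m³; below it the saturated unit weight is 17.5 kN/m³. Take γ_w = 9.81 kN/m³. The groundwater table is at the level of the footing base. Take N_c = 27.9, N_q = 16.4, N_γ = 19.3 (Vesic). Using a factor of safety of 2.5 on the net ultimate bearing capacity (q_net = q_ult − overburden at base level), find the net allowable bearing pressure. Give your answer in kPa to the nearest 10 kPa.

q_all(net) ≈ 140 kPa

q = γ·D_f = 16.3 × 0.55 = 8.965 kPa.
For the ½γBN_γ term take γ' = 17.5 − 9.81 = 7.69 kN/m³ (soil below base is submerged).
q·N_q = 8.965 × 16.4 = 147.03 kPa
0.5·γ·B·N_γ = 0.5 × 7.69 × 2.9 × 19.3 = 215.2 kPa
q_ult = 147.03 + 215.2 = 362.23 kPa.
q_net = 362.23 − 8.965 = 353.27 kPa.
q_all(net) = 353.27 / 2.5 = 141.31 kPa.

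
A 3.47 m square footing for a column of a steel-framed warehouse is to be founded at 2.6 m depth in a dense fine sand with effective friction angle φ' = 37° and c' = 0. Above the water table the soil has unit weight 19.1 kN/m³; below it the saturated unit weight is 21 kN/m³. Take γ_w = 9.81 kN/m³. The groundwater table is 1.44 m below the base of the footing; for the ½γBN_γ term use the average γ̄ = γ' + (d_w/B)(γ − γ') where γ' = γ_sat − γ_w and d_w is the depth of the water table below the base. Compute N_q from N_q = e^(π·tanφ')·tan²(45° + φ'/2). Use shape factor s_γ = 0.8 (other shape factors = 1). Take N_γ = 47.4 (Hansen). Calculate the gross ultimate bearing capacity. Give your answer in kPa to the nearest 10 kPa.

q_ult ≈ 3080 kPa

tan37° = 0.7536, so N_q = e^(π×0.7536)·tan²(63.5°) = 10.669 × 4.023 = 42.92.
Overburden at base level: q = 19.1 × 2.6 = 49.66 kPa.
The water table is 1.44 m below the base (< B = 3.47 m), so the ½γBN_γ term uses γ̄ = γ' + (d_w/B)(γ − γ') = 11.19 + (1.44/3.47)(19.1 − 11.19) = 14.473 kN/m³.
Surcharge term q·N_q = 49.66 × 42.92 = 2131.4 kPa; self-weight term 0.5·γ·B·N_γ·s_γ = 0.5 × 14.473 × 3.47 × 47.4 × 0.8 = 952.17 kPa.
q_ult = 2131.4 + 952.17 = 3083.6 kPa.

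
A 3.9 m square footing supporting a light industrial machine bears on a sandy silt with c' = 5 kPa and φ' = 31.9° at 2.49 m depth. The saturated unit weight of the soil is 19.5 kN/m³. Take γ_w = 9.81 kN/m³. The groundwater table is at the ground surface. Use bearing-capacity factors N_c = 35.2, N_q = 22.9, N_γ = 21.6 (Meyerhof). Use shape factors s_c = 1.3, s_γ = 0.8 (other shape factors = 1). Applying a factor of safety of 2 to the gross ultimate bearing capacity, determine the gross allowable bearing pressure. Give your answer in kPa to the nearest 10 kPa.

Water table at ground surface, so effective unit weight γ' = 19.5 − 9.81 = 9.69 kN/m³ is used throughout; overburden q = 9.69 × 2.49 = 24.128 kPa; the same γ' applies in the ½γBN_γ term.
Cohesion term c·N_c·s_c = 5 × 35.2 × 1.3 = 228.8 kPa; surcharge term q·N_q = 24.128 × 22.9 = 552.53 kPa; self-weight term 0.5·γ·B·N_γ·s_γ = 0.5 × 9.69 × 3.9 × 21.6 × 0.8 = 326.51 kPa.
q_ult = 228.8 + 552.53 + 326.51 = 1107.8 kPa.
q_all = q_ult / FS = 1107.8 / 2 = 553.92 kPa.

q_all ≈ 550 kPa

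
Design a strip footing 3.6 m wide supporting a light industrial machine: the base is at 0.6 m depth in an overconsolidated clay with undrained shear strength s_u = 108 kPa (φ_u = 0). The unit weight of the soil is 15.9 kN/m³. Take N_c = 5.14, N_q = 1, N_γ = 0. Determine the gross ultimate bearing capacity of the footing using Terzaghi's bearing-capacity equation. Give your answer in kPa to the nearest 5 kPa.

Effective surcharge at the founding depth q = γ·D_f = 15.9 × 0.6 = 9.54 kPa.
q_ult = c·N_c + q·N_q
     = 108 × 5.14 + 9.54 × 1
     = 555.12 + 9.54 = 564.66 kPa.

q_ult ≈ 565 kPa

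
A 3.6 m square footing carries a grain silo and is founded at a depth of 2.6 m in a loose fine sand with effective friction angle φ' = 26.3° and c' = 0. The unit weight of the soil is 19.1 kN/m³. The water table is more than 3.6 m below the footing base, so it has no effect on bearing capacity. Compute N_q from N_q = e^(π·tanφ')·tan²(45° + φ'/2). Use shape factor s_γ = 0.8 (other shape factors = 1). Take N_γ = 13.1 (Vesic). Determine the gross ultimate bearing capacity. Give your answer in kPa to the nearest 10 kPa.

tan26.3° = 0.4942, so N_q = e^(π×0.4942)·tan²(58.15°) = 4.724 × 2.591 = 12.24.
Overburden at base level: q = 19.1 × 2.6 = 49.66 kPa.
Surcharge term q·N_q = 49.66 × 12.241 = 607.87 kPa; self-weight term 0.5·γ·B·N_γ·s_γ = 0.5 × 19.1 × 3.6 × 13.1 × 0.8 = 360.3 kPa.
q_ult = 607.87 + 360.3 = 968.17 kPa.

q_ult ≈ 970 kPa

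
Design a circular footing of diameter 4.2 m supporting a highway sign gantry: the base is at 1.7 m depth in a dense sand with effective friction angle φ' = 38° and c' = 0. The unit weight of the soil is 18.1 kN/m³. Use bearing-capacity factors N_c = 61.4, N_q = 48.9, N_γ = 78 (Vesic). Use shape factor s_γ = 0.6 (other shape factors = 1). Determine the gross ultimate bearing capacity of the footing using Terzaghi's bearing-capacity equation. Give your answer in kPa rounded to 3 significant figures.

q_ult ≈ 3280 kPa

Effective surcharge at the founding depth q = γ·D_f = 18.1 × 1.7 = 30.77 kPa.
q_ult = q·N_q + 0.5·γ·B·N_γ·s_γ
     = 30.77 × 48.9 + 0.5 × 18.1 × 4.2 × 78 × 0.6
     = 1504.7 + 1778.9 = 3283.5 kPa.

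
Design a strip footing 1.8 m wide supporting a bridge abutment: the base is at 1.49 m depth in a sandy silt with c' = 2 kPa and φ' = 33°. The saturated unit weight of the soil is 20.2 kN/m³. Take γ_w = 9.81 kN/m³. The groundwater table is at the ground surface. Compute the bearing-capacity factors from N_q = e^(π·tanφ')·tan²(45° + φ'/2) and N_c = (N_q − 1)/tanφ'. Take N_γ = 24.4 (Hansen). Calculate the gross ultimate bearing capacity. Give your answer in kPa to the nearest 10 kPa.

q_ult ≈ 710 kPa

tan33° = 0.6494, so N_q = e^(π×0.6494)·tan²(61.5°) = 7.692 × 3.392 = 26.09.
N_c = (26.09 − 1)/tan33° = 38.64.
With the water table at the surface the whole profile is submerged: γ' = 20.2 − 9.81 = 10.39 kN/m³, so q = γ'·D_f = 15.481 kPa; the same γ' applies in the ½γBN_γ term.
q_ult = c·N_c + q·N_q + 0.5·γ·B·N_γ
     = 2 × 38.638 + 15.481 × 26.092 + 0.5 × 10.39 × 1.8 × 24.4
     = 77.277 + 403.93 + 228.16 = 709.37 kPa.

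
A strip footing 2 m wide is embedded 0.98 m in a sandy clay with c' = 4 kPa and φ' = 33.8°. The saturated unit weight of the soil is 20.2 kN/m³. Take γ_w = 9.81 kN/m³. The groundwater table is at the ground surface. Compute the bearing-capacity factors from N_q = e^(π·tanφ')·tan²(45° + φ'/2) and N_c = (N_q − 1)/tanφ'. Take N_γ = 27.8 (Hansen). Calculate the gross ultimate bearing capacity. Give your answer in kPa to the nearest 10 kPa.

q_ult ≈ 750 kPa

tan33.8° = 0.6694, so N_q = e^(π×0.6694)·tan²(61.9°) = 8.192 × 3.508 = 28.73.
N_c = (28.73 − 1)/tan33.8° = 41.43.
With the water table at the surface the whole profile is submerged: γ' = 20.2 − 9.81 = 10.39 kN/m³, so q = γ'·D_f = 10.182 kPa; the same γ' applies in the ½γBN_γ term.
q_ult = c·N_c + q·N_q + 0.5·γ·B·N_γ
     = 4 × 41.426 + 10.182 × 28.732 + 0.5 × 10.39 × 2 × 27.8
     = 165.7 + 292.56 + 288.84 = 747.1 kPa.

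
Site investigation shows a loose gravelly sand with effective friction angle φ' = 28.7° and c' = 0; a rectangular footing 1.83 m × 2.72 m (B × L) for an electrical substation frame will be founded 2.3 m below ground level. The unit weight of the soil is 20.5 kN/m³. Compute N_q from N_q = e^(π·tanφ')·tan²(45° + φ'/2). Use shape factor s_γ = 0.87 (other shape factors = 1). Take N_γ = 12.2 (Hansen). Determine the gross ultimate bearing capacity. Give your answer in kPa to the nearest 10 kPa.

q_ult ≈ 950 kPa

tan28.7° = 0.5475, so N_q = e^(π×0.5475)·tan²(59.35°) = 5.584 × 2.848 = 15.9.
q = γ·D_f = 20.5 × 2.3 = 47.15 kPa.
q·N_q = 47.15 × 15.903 = 749.84 kPa
0.5·γ·B·N_γ·s_γ = 0.5 × 20.5 × 1.83 × 12.2 × 0.87 = 199.09 kPa
q_ult = 749.84 + 199.09 = 948.93 kPa.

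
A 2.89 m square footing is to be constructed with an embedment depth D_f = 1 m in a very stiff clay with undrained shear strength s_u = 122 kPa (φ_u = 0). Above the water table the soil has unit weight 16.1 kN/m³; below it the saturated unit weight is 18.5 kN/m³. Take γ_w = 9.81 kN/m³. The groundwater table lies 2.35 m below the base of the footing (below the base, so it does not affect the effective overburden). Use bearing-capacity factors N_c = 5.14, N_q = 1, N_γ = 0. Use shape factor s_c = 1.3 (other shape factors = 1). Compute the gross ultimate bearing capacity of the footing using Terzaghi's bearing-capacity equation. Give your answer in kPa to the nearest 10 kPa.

q_ult ≈ 830 kPa

Overburden at base level: q = 16.1 × 1 = 16.1 kPa.
Cohesion term c·N_c·s_c = 122 × 5.14 × 1.3 = 815.2 kPa; surcharge term q·N_q = 16.1 × 1 = 16.1 kPa.
q_ult = 815.2 + 16.1 = 831.3 kPa.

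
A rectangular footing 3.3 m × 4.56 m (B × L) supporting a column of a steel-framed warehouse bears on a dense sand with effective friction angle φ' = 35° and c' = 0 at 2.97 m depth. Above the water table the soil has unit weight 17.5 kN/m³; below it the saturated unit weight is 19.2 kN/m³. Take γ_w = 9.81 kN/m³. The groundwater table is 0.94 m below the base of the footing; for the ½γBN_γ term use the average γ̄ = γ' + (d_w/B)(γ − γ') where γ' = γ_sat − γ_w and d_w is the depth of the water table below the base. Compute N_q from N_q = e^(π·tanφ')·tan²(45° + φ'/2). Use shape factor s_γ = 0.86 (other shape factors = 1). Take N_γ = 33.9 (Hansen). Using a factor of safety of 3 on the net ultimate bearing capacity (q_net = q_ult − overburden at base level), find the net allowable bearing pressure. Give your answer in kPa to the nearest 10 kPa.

N_q = e^(π·tan35°)·tan²(62.5°) = 33.3.
q = γ·D_f = 17.5 × 2.97 = 51.975 kPa.
γ' = 9.39 kN/m³; averaging over the depth B below the base, γ̄ = γ' + (d_w/B)(γ − γ') = 11.7 kN/m³.
q·N_q = 51.975 × 33.296 = 1730.6 kPa
0.5·γ·B·N_γ·s_γ = 0.5 × 11.7 × 3.3 × 33.9 × 0.86 = 562.82 kPa
q_ult = 1730.6 + 562.82 = 2293.4 kPa.
q_net = 2293.4 − 51.975 = 2241.4 kPa.
q_all(net) = 2241.4 / 3 = 747.14 kPa.

q_all(net) ≈ 750 kPa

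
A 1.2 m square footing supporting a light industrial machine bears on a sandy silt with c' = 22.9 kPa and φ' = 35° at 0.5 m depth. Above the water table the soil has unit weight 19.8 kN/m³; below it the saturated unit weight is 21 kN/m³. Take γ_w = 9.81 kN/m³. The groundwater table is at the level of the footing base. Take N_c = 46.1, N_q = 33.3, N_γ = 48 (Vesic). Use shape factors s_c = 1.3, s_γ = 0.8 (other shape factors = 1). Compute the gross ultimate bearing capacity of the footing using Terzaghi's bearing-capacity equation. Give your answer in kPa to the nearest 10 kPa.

q = γ·D_f = 19.8 × 0.5 = 9.9 kPa.
For the ½γBN_γ term take γ' = 21 − 9.81 = 11.19 kN/m³ (soil below base is submerged).
c·N_c·s_c = 22.9 × 46.1 × 1.3 = 1372.4 kPa
q·N_q = 9.9 × 33.3 = 329.67 kPa
0.5·γ·B·N_γ·s_γ = 0.5 × 11.19 × 1.2 × 48 × 0.8 = 257.82 kPa
q_ult = 1372.4 + 329.67 + 257.82 = 1959.9 kPa.

q_ult ≈ 1960 kPa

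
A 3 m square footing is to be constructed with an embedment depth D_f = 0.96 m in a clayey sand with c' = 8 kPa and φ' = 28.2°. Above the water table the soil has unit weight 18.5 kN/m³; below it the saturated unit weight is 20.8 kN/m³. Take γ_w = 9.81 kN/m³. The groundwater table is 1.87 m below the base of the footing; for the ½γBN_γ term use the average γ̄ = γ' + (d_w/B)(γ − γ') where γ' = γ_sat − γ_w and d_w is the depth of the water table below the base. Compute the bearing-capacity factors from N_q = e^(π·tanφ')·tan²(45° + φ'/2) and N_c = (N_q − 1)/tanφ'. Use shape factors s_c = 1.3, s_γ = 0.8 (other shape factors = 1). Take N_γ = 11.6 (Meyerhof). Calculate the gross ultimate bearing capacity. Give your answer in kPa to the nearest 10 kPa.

q_ult ≈ 760 kPa

tan28.2° = 0.5362, so N_q = e^(π×0.5362)·tan²(59.1°) = 5.39 × 2.792 = 15.05.
N_c = (15.05 − 1)/tan28.2° = 26.2.
Effective surcharge at the founding depth q = γ·D_f = 18.5 × 0.96 = 17.76 kPa.
With d_w = 1.87 m < B, γ̄ = 10.99 + (1.87/3) × (18.5 − 10.99) = 15.671 kN/m³.
q_ult = c·N_c·s_c + q·N_q + 0.5·γ·B·N_γ·s_γ
     = 8 × 26.198 × 1.3 + 17.76 × 15.047 + 0.5 × 15.671 × 3 × 11.6 × 0.8
     = 272.46 + 267.24 + 218.14 = 757.85 kPa.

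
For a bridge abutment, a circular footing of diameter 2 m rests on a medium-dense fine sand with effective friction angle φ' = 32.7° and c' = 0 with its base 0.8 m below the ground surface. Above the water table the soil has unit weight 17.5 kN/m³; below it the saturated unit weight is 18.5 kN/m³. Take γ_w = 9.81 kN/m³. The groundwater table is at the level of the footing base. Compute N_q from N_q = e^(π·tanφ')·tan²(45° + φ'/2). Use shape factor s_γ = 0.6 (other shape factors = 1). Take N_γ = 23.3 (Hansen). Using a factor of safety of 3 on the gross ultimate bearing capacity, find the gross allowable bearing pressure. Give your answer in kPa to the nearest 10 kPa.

N_q = e^(π·tan32.7°)·tan²(61.35°) = 25.18.
Overburden at base level: q = 17.5 × 0.8 = 14 kPa.
Below the base the soil is submerged, so the ½γBN_γ term uses γ' = 18.5 − 9.81 = 8.69 kN/m³.
Surcharge term q·N_q = 14 × 25.175 = 352.45 kPa; self-weight term 0.5·γ·B·N_γ·s_γ = 0.5 × 8.69 × 2 × 23.3 × 0.6 = 121.49 kPa.
q_ult = 352.45 + 121.49 = 473.94 kPa.
q_all = 473.94 / 3 = 157.98 kPa.

q_all ≈ 160 kPa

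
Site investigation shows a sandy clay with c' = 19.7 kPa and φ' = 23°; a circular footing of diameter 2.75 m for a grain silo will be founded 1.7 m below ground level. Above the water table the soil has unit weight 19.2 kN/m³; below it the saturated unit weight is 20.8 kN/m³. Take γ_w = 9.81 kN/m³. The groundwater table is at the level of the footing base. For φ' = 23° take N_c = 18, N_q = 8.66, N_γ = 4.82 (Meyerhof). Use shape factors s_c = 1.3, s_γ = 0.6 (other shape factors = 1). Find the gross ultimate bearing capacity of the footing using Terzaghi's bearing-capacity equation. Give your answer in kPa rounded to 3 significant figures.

Effective surcharge at the founding depth q = γ·D_f = 19.2 × 1.7 = 32.64 kPa.
The water table coincides with the base, so in the self-weight term γ → γ' = 10.99 kN/m³.
q_ult = c·N_c·s_c + q·N_q + 0.5·γ·B·N_γ·s_γ
     = 19.7 × 18 × 1.3 + 32.64 × 8.66 + 0.5 × 10.99 × 2.75 × 4.82 × 0.6
     = 460.98 + 282.66 + 43.702 = 787.34 kPa.

q_ult ≈ 787 kPa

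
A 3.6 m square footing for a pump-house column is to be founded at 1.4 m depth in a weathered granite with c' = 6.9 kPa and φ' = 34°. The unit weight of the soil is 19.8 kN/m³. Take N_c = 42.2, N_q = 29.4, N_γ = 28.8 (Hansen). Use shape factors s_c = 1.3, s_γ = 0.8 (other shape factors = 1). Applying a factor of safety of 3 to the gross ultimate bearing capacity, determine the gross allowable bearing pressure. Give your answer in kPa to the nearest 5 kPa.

Effective surcharge at the founding depth q = γ·D_f = 19.8 × 1.4 = 27.72 kPa.
q_ult = c·N_c·s_c + q·N_q + 0.5·γ·B·N_γ·s_γ
     = 6.9 × 42.2 × 1.3 + 27.72 × 29.4 + 0.5 × 19.8 × 3.6 × 28.8 × 0.8
     = 378.53 + 814.97 + 821.15 = 2014.6 kPa.
q_all = q_ult / FS = 2014.6 / 3 = 671.55 kPa.

q_all ≈ 670 kPa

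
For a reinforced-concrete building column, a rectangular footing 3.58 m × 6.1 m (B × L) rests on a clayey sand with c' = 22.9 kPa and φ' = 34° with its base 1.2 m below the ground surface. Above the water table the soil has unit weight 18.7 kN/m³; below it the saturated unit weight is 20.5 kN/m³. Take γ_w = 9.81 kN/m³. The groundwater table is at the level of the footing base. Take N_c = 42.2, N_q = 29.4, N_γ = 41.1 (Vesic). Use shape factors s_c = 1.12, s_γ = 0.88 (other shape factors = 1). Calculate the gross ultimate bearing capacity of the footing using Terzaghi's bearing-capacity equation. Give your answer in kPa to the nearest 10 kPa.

q_ult ≈ 2430 kPa

Overburden at base level: q = 18.7 × 1.2 = 22.44 kPa.
Below the base the soil is submerged, so the ½γBN_γ term uses γ' = 20.5 − 9.81 = 10.69 kN/m³.
Cohesion term c·N_c·s_c = 22.9 × 42.2 × 1.12 = 1082.3 kPa; surcharge term q·N_q = 22.44 × 29.4 = 659.74 kPa; self-weight term 0.5·γ·B·N_γ·s_γ = 0.5 × 10.69 × 3.58 × 41.1 × 0.88 = 692.08 kPa.
q_ult = 1082.3 + 659.74 + 692.08 = 2434.2 kPa.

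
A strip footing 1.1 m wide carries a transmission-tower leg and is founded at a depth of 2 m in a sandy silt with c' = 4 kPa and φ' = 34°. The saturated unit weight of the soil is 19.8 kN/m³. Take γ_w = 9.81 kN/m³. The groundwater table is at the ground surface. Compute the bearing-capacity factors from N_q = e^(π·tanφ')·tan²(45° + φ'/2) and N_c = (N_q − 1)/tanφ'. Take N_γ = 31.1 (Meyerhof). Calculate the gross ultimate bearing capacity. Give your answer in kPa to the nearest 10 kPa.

q_ult ≈ 930 kPa

tan34° = 0.6745, so N_q = e^(π×0.6745)·tan²(62°) = 8.323 × 3.537 = 29.44.
N_c = (29.44 − 1)/tan34° = 42.16.
γ' = 19.8 − 9.81 = 9.99 kN/m³ (submerged throughout). q = 9.99 × 2 = 19.98 kPa; the same γ' applies in the ½γBN_γ term.
c·N_c = 4 × 42.164 = 168.65 kPa
q·N_q = 19.98 × 29.44 = 588.21 kPa
0.5·γ·B·N_γ = 0.5 × 9.99 × 1.1 × 31.1 = 170.88 kPa
q_ult = 168.65 + 588.21 + 170.88 = 927.74 kPa.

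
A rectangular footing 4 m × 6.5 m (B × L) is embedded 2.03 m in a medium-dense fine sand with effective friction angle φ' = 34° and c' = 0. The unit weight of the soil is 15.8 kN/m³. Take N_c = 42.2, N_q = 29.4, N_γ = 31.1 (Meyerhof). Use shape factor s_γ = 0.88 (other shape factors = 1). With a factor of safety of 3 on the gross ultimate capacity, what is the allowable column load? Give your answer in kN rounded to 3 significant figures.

P_all ≈ 15700 kN

q = γ·D_f = 15.8 × 2.03 = 32.074 kPa.
q·N_q = 32.074 × 29.4 = 942.98 kPa
0.5·γ·B·N_γ·s_γ = 0.5 × 15.8 × 4 × 31.1 × 0.88 = 864.83 kPa
q_ult = 942.98 + 864.83 = 1807.8 kPa.
Gross allowable pressure q_all = 1807.8 / 3 = 602.6 kPa.
Footing area = 26 m², so allowable column load = 602.6 × 26 = 15668 kN.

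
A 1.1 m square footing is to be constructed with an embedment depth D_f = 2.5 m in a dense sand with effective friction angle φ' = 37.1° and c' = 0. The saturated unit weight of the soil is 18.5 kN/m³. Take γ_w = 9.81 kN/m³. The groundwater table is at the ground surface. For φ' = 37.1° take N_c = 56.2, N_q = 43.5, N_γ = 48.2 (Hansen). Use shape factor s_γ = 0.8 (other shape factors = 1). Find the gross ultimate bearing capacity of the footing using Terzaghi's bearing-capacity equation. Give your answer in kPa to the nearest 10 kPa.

Water table at ground surface, so effective unit weight γ' = 18.5 − 9.81 = 8.69 kN/m³ is used throughout; overburden q = 8.69 × 2.5 = 21.725 kPa; the same γ' applies in the ½γBN_γ term.
Surcharge term q·N_q = 21.725 × 43.5 = 945.04 kPa; self-weight term 0.5·γ·B·N_γ·s_γ = 0.5 × 8.69 × 1.1 × 48.2 × 0.8 = 184.3 kPa.
q_ult = 945.04 + 184.3 = 1129.3 kPa.

q_ult ≈ 1130 kPa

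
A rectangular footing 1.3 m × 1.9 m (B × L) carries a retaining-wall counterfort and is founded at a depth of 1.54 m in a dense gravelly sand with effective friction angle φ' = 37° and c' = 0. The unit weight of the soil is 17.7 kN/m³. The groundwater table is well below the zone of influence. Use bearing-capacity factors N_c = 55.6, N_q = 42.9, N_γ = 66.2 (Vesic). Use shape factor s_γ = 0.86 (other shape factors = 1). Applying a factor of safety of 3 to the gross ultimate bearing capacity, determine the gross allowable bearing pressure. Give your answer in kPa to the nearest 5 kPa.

Effective surcharge at the founding depth q = γ·D_f = 17.7 × 1.54 = 27.258 kPa.
q_ult = q·N_q + 0.5·γ·B·N_γ·s_γ
     = 27.258 × 42.9 + 0.5 × 17.7 × 1.3 × 66.2 × 0.86
     = 1169.4 + 655 = 1824.4 kPa.
q_all = q_ult / FS = 1824.4 / 3 = 608.12 kPa.

q_all ≈ 610 kPa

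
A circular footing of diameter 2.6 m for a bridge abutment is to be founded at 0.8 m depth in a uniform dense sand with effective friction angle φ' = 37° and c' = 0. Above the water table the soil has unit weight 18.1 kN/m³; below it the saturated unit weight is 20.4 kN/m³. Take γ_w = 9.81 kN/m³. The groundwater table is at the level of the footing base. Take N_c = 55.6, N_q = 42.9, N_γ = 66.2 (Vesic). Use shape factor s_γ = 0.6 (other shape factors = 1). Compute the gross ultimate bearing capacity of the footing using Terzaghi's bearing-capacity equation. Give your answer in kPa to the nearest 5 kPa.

q = γ·D_f = 18.1 × 0.8 = 14.48 kPa.
For the ½γBN_γ term take γ' = 20.4 − 9.81 = 10.59 kN/m³ (soil below base is submerged).
q·N_q = 14.48 × 42.9 = 621.19 kPa
0.5·γ·B·N_γ·s_γ = 0.5 × 10.59 × 2.6 × 66.2 × 0.6 = 546.83 kPa
q_ult = 621.19 + 546.83 = 1168 kPa.

q_ult ≈ 1170 kPa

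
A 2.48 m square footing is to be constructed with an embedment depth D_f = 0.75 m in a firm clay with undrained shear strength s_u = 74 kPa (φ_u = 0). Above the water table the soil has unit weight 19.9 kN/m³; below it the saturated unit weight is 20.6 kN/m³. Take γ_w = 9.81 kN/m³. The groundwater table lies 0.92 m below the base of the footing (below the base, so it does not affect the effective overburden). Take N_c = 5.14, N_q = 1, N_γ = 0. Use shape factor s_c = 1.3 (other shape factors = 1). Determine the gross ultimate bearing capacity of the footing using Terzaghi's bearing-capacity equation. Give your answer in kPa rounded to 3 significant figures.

q_ult ≈ 509 kPa

Effective surcharge at the founding depth q = γ·D_f = 19.9 × 0.75 = 14.925 kPa.
q_ult = c·N_c·s_c + q·N_q
     = 74 × 5.14 × 1.3 + 14.925 × 1
     = 494.47 + 14.925 = 509.39 kPa.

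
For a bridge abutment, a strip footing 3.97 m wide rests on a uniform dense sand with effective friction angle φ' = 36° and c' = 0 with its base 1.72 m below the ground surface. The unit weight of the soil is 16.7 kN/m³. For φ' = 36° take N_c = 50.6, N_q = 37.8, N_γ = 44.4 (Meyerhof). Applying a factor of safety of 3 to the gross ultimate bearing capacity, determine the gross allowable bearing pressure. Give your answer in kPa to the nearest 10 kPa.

Effective surcharge at the founding depth q = γ·D_f = 16.7 × 1.72 = 28.724 kPa.
q_ult = q·N_q + 0.5·γ·B·N_γ
     = 28.724 × 37.8 + 0.5 × 16.7 × 3.97 × 44.4
     = 1085.8 + 1471.8 = 2557.6 kPa.
q_all = q_ult / FS = 2557.6 / 3 = 852.53 kPa.

q_all ≈ 850 kPa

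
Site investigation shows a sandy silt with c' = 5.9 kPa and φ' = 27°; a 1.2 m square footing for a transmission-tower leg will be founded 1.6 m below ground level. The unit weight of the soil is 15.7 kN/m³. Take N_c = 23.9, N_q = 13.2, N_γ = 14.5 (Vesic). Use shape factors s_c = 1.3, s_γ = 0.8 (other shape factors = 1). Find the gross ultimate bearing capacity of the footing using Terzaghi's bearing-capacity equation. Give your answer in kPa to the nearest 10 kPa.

q_ult ≈ 620 kPa

q = γ·D_f = 15.7 × 1.6 = 25.12 kPa.
c·N_c·s_c = 5.9 × 23.9 × 1.3 = 183.31 kPa
q·N_q = 25.12 × 13.2 = 331.58 kPa
0.5·γ·B·N_γ·s_γ = 0.5 × 15.7 × 1.2 × 14.5 × 0.8 = 109.27 kPa
q_ult = 183.31 + 331.58 + 109.27 = 624.17 kPa.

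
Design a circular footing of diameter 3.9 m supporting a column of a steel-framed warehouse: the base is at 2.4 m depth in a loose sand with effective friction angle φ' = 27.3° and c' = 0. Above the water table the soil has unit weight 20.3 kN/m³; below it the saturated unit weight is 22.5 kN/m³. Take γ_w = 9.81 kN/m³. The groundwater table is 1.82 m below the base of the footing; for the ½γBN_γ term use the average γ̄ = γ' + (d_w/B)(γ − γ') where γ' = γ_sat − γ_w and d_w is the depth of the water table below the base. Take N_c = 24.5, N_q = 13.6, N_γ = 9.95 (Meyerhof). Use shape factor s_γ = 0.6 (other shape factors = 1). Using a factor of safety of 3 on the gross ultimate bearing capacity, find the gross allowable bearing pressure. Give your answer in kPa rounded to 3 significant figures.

q_all ≈ 284 kPa

q = γ·D_f = 20.3 × 2.4 = 48.72 kPa.
γ' = 12.69 kN/m³; averaging over the depth B below the base, γ̄ = γ' + (d_w/B)(γ − γ') = 16.241 kN/m³.
q·N_q = 48.72 × 13.6 = 662.59 kPa
0.5·γ·B·N_γ·s_γ = 0.5 × 16.241 × 3.9 × 9.95 × 0.6 = 189.07 kPa
q_ult = 662.59 + 189.07 = 851.67 kPa.
q_all = 851.67 / 3 = 283.89 kPa.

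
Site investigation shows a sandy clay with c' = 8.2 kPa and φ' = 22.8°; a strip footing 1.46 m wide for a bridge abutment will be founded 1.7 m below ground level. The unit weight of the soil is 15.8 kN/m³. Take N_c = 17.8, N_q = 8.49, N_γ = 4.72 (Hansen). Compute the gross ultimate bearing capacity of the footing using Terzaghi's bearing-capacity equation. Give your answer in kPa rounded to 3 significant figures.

q_ult ≈ 428 kPa

Overburden at base level: q = 15.8 × 1.7 = 26.86 kPa.
Cohesion term c·N_c = 8.2 × 17.8 = 145.96 kPa; surcharge term q·N_q = 26.86 × 8.49 = 228.04 kPa; self-weight term 0.5·γ·B·N_γ = 0.5 × 15.8 × 1.46 × 4.72 = 54.44 kPa.
q_ult = 145.96 + 228.04 + 54.44 = 428.44 kPa.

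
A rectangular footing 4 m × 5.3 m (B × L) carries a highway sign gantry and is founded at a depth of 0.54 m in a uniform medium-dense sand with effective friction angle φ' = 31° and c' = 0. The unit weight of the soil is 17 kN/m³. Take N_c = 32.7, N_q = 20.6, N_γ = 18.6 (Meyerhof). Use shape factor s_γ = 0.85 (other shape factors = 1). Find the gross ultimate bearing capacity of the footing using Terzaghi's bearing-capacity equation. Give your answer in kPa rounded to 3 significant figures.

Overburden at base level: q = 17 × 0.54 = 9.18 kPa.
Surcharge term q·N_q = 9.18 × 20.6 = 189.11 kPa; self-weight term 0.5·γ·B·N_γ·s_γ = 0.5 × 17 × 4 × 18.6 × 0.85 = 537.54 kPa.
q_ult = 189.11 + 537.54 = 726.65 kPa.

q_ult ≈ 727 kPa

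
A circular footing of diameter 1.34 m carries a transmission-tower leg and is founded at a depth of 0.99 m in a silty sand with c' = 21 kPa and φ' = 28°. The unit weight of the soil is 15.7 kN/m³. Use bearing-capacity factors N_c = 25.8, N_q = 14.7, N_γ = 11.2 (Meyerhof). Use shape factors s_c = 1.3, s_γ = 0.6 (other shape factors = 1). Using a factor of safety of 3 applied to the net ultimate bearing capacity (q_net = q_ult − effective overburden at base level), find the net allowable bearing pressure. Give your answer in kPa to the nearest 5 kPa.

Effective surcharge at the founding depth q = γ·D_f = 15.7 × 0.99 = 15.543 kPa.
q_ult = c·N_c·s_c + q·N_q + 0.5·γ·B·N_γ·s_γ
     = 21 × 25.8 × 1.3 + 15.543 × 14.7 + 0.5 × 15.7 × 1.34 × 11.2 × 0.6
     = 704.34 + 228.48 + 70.688 = 1003.5 kPa.
Net ultimate: q_net = 1003.5 − 15.543 = 987.97 kPa.
q_all(net) = 987.97 / 3 = 329.32 kPa.

q_all(net) ≈ 330 kPa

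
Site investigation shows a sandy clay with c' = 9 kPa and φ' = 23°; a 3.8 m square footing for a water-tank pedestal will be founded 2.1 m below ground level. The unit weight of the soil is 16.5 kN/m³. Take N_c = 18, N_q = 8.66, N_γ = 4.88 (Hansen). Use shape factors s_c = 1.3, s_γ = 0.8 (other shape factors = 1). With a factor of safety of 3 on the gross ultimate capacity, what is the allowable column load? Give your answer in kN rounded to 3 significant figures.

P_all ≈ 3050 kN

Effective surcharge at the founding depth q = γ·D_f = 16.5 × 2.1 = 34.65 kPa.
q_ult = c·N_c·s_c + q·N_q + 0.5·γ·B·N_γ·s_γ
     = 9 × 18 × 1.3 + 34.65 × 8.66 + 0.5 × 16.5 × 3.8 × 4.88 × 0.8
     = 210.6 + 300.07 + 122.39 = 633.06 kPa.
Gross allowable pressure q_all = 633.06 / 3 = 211.02 kPa.
Footing area = 14.44 m², so allowable column load = 211.02 × 14.44 = 3047.1 kN.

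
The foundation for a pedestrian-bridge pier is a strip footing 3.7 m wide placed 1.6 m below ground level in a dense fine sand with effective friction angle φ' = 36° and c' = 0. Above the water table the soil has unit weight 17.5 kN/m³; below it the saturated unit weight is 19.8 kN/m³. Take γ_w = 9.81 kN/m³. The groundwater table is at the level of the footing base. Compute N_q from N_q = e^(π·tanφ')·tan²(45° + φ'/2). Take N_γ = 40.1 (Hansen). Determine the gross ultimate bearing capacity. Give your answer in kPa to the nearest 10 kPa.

q_ult ≈ 1800 kPa

tan36° = 0.7265, so N_q = e^(π×0.7265)·tan²(63°) = 9.801 × 3.852 = 37.75.
Overburden at base level: q = 17.5 × 1.6 = 28 kPa.
Below the base the soil is submerged, so the ½γBN_γ term uses γ' = 19.8 − 9.81 = 9.99 kN/m³.
Surcharge term q·N_q = 28 × 37.752 = 1057.1 kPa; self-weight term 0.5·γ·B·N_γ = 0.5 × 9.99 × 3.7 × 40.1 = 741.11 kPa.
q_ult = 1057.1 + 741.11 = 1798.2 kPa.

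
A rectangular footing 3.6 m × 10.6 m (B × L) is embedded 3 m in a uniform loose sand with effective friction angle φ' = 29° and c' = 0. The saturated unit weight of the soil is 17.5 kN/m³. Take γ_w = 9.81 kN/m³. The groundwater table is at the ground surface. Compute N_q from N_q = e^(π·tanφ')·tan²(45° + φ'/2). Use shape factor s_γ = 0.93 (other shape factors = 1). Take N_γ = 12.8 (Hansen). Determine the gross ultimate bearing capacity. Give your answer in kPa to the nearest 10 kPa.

tan29° = 0.5543, so N_q = e^(π×0.5543)·tan²(59.5°) = 5.705 × 2.882 = 16.44.
With the water table at the surface the whole profile is submerged: γ' = 17.5 − 9.81 = 7.69 kN/m³, so q = γ'·D_f = 23.07 kPa; the same γ' applies in the ½γBN_γ term.
q_ult = q·N_q + 0.5·γ·B·N_γ·s_γ
     = 23.07 × 16.443 + 0.5 × 7.69 × 3.6 × 12.8 × 0.93
     = 379.35 + 164.78 = 544.12 kPa.

q_ult ≈ 540 kPa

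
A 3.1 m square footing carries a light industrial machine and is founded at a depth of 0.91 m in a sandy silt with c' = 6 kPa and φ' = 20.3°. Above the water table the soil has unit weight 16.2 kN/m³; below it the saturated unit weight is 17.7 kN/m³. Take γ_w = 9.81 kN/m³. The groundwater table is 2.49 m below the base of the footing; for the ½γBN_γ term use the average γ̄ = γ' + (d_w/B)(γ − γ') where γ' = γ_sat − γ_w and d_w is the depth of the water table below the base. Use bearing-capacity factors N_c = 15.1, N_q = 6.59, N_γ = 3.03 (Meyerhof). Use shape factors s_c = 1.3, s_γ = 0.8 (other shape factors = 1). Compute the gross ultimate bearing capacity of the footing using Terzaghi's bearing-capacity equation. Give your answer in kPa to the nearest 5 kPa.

q_ult ≈ 270 kPa

Effective surcharge at the founding depth q = γ·D_f = 16.2 × 0.91 = 14.742 kPa.
With d_w = 2.49 m < B, γ̄ = 7.89 + (2.49/3.1) × (16.2 − 7.89) = 14.565 kN/m³.
q_ult = c·N_c·s_c + q·N_q + 0.5·γ·B·N_γ·s_γ
     = 6 × 15.1 × 1.3 + 14.742 × 6.59 + 0.5 × 14.565 × 3.1 × 3.03 × 0.8
     = 117.78 + 97.15 + 54.723 = 269.65 kPa.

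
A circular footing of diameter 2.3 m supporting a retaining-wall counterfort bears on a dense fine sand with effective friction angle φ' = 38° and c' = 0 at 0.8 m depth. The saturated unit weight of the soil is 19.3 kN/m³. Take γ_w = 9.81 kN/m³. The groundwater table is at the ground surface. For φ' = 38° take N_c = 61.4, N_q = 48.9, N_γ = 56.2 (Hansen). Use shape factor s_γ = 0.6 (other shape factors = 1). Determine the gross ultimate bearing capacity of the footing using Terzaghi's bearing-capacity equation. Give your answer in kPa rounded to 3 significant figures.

q_ult ≈ 739 kPa

Water table at ground surface, so effective unit weight γ' = 19.3 − 9.81 = 9.49 kN/m³ is used throughout; overburden q = 9.49 × 0.8 = 7.592 kPa; the same γ' applies in the ½γBN_γ term.
Surcharge term q·N_q = 7.592 × 48.9 = 371.25 kPa; self-weight term 0.5·γ·B·N_γ·s_γ = 0.5 × 9.49 × 2.3 × 56.2 × 0.6 = 368 kPa.
q_ult = 371.25 + 368 = 739.25 kPa.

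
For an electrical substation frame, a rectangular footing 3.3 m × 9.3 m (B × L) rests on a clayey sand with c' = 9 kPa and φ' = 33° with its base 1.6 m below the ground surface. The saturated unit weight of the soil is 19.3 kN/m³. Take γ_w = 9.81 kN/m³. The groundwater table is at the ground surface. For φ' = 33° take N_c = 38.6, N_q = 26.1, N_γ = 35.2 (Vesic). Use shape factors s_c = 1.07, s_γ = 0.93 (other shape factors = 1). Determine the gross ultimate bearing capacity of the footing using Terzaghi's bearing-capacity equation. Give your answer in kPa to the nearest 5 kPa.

q_ult ≈ 1280 kPa

With the water table at the surface the whole profile is submerged: γ' = 19.3 − 9.81 = 9.49 kN/m³, so q = γ'·D_f = 15.184 kPa; the same γ' applies in the ½γBN_γ term.
q_ult = c·N_c·s_c + q·N_q + 0.5·γ·B·N_γ·s_γ
     = 9 × 38.6 × 1.07 + 15.184 × 26.1 + 0.5 × 9.49 × 3.3 × 35.2 × 0.93
     = 371.72 + 396.3 + 512.6 = 1280.6 kPa.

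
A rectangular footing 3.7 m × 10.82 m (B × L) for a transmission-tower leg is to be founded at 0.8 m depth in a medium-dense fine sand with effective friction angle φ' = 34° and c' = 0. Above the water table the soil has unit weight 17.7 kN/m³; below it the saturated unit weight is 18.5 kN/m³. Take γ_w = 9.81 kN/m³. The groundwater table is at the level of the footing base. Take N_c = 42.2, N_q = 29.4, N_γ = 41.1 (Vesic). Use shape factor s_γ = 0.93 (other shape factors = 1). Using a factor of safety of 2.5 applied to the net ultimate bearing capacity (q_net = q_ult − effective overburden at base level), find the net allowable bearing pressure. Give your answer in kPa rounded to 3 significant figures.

q_all(net) ≈ 407 kPa

Overburden at base level: q = 17.7 × 0.8 = 14.16 kPa.
Below the base the soil is submerged, so the ½γBN_γ term uses γ' = 18.5 − 9.81 = 8.69 kN/m³.
Surcharge term q·N_q = 14.16 × 29.4 = 416.3 kPa; self-weight term 0.5·γ·B·N_γ·s_γ = 0.5 × 8.69 × 3.7 × 41.1 × 0.93 = 614.49 kPa.
q_ult = 416.3 + 614.49 = 1030.8 kPa.
Net ultimate: q_net = 1030.8 − 14.16 = 1016.6 kPa.
q_all(net) = 1016.6 / 2.5 = 406.65 kPa.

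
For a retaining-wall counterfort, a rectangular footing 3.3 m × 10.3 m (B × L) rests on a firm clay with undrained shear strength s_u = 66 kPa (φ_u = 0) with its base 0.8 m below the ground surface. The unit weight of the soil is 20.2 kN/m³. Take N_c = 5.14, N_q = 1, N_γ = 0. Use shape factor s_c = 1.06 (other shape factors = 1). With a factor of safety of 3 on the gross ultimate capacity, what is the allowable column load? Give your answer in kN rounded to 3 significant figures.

P_all ≈ 4260 kN

Effective surcharge at the founding depth q = γ·D_f = 20.2 × 0.8 = 16.16 kPa.
q_ult = c·N_c·s_c + q·N_q
     = 66 × 5.14 × 1.06 + 16.16 × 1
     = 359.59 + 16.16 = 375.75 kPa.
Gross allowable pressure q_all = 375.75 / 3 = 125.25 kPa.
Footing area = 33.99 m², so allowable column load = 125.25 × 33.99 = 4257.3 kN.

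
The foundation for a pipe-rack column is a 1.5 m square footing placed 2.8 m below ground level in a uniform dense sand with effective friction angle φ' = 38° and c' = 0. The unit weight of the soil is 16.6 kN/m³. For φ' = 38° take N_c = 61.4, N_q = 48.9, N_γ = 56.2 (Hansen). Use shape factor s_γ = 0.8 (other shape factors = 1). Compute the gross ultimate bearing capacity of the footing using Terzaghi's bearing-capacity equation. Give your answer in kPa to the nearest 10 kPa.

q_ult ≈ 2830 kPa

Effective surcharge at the founding depth q = γ·D_f = 16.6 × 2.8 = 46.48 kPa.
q_ult = q·N_q + 0.5·γ·B·N_γ·s_γ
     = 46.48 × 48.9 + 0.5 × 16.6 × 1.5 × 56.2 × 0.8
     = 2272.9 + 559.75 = 2832.6 kPa.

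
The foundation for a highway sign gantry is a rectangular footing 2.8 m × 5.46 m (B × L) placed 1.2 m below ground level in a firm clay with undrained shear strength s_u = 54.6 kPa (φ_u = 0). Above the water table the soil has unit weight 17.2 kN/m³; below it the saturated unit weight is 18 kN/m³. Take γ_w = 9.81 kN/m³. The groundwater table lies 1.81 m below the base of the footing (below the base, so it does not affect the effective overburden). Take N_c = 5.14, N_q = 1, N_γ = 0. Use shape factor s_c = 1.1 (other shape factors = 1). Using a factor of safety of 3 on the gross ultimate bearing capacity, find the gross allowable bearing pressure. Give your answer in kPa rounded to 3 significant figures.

q_all ≈ 110 kPa

q = γ·D_f = 17.2 × 1.2 = 20.64 kPa.
c·N_c·s_c = 54.6 × 5.14 × 1.1 = 308.71 kPa
q·N_q = 20.64 × 1 = 20.64 kPa
q_ult = 308.71 + 20.64 = 329.35 kPa.
q_all = 329.35 / 3 = 109.78 kPa.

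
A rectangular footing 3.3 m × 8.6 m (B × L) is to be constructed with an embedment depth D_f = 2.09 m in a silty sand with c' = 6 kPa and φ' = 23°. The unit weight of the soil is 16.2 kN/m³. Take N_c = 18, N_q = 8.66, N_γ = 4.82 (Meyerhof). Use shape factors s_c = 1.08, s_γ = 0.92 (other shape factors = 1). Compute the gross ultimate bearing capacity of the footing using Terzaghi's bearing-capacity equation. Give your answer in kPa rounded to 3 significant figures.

q_ult ≈ 528 kPa

q = γ·D_f = 16.2 × 2.09 = 33.858 kPa.
c·N_c·s_c = 6 × 18 × 1.08 = 116.64 kPa
q·N_q = 33.858 × 8.66 = 293.21 kPa
0.5·γ·B·N_γ·s_γ = 0.5 × 16.2 × 3.3 × 4.82 × 0.92 = 118.53 kPa
q_ult = 116.64 + 293.21 + 118.53 = 528.38 kPa.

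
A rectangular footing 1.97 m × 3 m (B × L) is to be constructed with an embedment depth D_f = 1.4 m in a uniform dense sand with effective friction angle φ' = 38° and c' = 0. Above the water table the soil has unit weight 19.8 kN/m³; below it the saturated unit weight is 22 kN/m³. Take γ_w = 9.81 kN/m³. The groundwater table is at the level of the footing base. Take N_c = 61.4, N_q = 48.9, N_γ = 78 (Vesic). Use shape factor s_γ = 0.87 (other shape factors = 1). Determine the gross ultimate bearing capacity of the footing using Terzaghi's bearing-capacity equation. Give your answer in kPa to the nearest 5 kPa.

Overburden at base level: q = 19.8 × 1.4 = 27.72 kPa.
Below the base the soil is submerged, so the ½γBN_γ term uses γ' = 22 − 9.81 = 12.19 kN/m³.
Surcharge term q·N_q = 27.72 × 48.9 = 1355.5 kPa; self-weight term 0.5·γ·B·N_γ·s_γ = 0.5 × 12.19 × 1.97 × 78 × 0.87 = 814.81 kPa.
q_ult = 1355.5 + 814.81 = 2170.3 kPa.

q_ult ≈ 2170 kPa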